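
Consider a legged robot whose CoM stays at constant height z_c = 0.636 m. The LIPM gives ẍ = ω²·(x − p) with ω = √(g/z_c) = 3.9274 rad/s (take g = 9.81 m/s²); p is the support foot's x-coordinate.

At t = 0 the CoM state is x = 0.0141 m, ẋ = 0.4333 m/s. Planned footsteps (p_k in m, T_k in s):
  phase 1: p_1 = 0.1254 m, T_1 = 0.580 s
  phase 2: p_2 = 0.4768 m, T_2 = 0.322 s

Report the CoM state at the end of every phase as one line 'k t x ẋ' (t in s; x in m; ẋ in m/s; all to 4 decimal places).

1 0.5800 0.1093 0.0260
2 0.9020 -0.2151 -2.3025

phase 1: p=0.1254, T=0.580, ωT=2.277892, cosh=4.929296, sinh=4.826796; start (x,ẋ)=(0.014100, 0.433300) → end (x,ẋ)=(0.109297, 0.025977)
phase 2: p=0.4768, T=0.322, ωT=1.264623, cosh=1.912051, sinh=1.629705; start (x,ẋ)=(0.109297, 0.025977) → end (x,ẋ)=(-0.215104, -2.302533)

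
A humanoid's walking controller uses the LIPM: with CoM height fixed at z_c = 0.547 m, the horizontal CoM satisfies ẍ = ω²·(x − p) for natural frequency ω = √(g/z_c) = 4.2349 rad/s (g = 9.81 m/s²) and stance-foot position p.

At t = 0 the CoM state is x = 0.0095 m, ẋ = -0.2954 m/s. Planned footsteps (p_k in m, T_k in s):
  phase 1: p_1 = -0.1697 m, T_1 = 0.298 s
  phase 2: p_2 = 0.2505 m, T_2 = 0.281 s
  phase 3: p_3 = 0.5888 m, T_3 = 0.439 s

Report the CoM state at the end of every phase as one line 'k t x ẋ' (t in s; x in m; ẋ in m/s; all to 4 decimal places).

phase 1: p=-0.1697, T=0.298, ωT=1.262000, cosh=1.907784, sinh=1.624696; start (x,ẋ)=(0.009500, -0.295400) → end (x,ẋ)=(0.058846, 0.669413)
phase 2: p=0.2505, T=0.281, ωT=1.190007, cosh=1.795662, sinh=1.491442; start (x,ẋ)=(0.058846, 0.669413) → end (x,ẋ)=(0.142108, -0.008467)
phase 3: p=0.5888, T=0.439, ωT=1.859121, cosh=3.286951, sinh=3.131142; start (x,ẋ)=(0.142108, -0.008467) → end (x,ẋ)=(-0.885715, -5.951000)

1 0.2980 0.0588 0.6694
2 0.5790 0.1421 -0.0085
3 1.0180 -0.8857 -5.9510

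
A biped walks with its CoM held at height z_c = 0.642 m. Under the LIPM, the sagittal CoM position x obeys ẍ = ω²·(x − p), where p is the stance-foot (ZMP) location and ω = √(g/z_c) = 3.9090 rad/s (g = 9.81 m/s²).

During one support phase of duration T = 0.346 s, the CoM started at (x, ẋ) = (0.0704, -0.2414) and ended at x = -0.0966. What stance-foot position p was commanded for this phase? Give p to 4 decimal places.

p = 0.1227

ωT = 3.9090·0.346 = 1.352514; cosh(ωT) = 2.062862, sinh(ωT) = 1.804273
x(T) = p + (x₀−p)·cosh(ωT) + (ẋ₀/ω)·sinh(ωT) ⇒ p·(1 − cosh) = x(T) − x₀·cosh − (ẋ₀/ω)·sinh
numerator   = -0.0966 − (0.0704)·2.062862 − (-0.2414/3.9090)·1.804273 = -0.130403
denominator = 1 − 2.062862 = -1.062862
p = -0.130403 / -1.062862 = 0.1227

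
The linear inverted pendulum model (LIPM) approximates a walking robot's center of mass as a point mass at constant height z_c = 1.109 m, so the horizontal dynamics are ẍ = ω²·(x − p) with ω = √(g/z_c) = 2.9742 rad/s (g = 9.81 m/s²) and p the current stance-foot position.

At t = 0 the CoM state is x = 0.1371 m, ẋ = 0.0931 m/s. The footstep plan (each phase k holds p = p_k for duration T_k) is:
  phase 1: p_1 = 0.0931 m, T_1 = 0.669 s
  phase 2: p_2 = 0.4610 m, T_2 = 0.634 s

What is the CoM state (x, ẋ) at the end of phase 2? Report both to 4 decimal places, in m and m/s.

x = 1.0357, ẋ = 1.8746

phase 1: p=0.0931, T=0.669, ωT=1.989740, cosh=3.725181, sinh=3.588450; start (x,ẋ)=(0.137100, 0.093100) → end (x,ẋ)=(0.369336, 0.816416)
phase 2: p=0.4610, T=0.634, ωT=1.885643, cosh=3.371161, sinh=3.219429; start (x,ẋ)=(0.369336, 0.816416) → end (x,ẋ)=(1.035716, 1.874562)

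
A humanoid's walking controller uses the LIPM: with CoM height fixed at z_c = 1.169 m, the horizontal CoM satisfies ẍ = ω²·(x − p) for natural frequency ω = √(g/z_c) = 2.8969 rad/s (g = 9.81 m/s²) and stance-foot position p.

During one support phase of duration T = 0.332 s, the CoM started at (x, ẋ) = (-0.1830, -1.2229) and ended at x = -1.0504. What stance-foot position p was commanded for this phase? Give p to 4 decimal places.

p = 0.6098

ωT = 2.8969·0.332 = 0.961771; cosh(ωT) = 1.499270, sinh(ωT) = 1.117055
x(T) = p + (x₀−p)·cosh(ωT) + (ẋ₀/ω)·sinh(ωT) ⇒ p·(1 − cosh) = x(T) − x₀·cosh − (ẋ₀/ω)·sinh
numerator   = -1.0504 − (-0.1830)·1.499270 − (-1.2229/2.8969)·1.117055 = -0.304479
denominator = 1 − 1.499270 = -0.499270
p = -0.304479 / -0.499270 = 0.6098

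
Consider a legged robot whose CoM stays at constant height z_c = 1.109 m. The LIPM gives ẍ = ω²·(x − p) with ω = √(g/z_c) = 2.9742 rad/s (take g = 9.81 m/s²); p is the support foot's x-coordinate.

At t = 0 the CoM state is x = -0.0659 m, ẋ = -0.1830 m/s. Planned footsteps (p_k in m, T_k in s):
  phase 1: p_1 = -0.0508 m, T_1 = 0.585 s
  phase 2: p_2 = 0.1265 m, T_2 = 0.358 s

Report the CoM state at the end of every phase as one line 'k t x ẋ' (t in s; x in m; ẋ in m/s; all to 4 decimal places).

phase 1: p=-0.0508, T=0.585, ωT=1.739907, cosh=2.936175, sinh=2.760638; start (x,ẋ)=(-0.065900, -0.183000) → end (x,ẋ)=(-0.264996, -0.661301)
phase 2: p=0.1265, T=0.358, ωT=1.064764, cosh=1.622481, sinh=1.277672; start (x,ẋ)=(-0.264996, -0.661301) → end (x,ẋ)=(-0.792780, -2.560654)

1 0.5850 -0.2650 -0.6613
2 0.9430 -0.7928 -2.5607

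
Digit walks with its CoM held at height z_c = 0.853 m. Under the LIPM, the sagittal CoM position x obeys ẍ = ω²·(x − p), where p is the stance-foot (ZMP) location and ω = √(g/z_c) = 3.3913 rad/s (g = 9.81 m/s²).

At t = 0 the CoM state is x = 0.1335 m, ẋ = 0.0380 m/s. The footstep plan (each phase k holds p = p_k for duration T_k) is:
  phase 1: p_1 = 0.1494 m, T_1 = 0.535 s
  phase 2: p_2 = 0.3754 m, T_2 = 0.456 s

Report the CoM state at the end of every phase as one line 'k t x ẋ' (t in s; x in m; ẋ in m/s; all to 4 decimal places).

1 0.5350 0.1328 -0.0414
2 0.9910 -0.2473 -1.9452

phase 1: p=0.1494, T=0.535, ωT=1.814346, cosh=3.150001, sinh=2.987057; start (x,ẋ)=(0.133500, 0.038000) → end (x,ẋ)=(0.132785, -0.041367)
phase 2: p=0.3754, T=0.456, ωT=1.546433, cosh=2.453850, sinh=2.240843; start (x,ẋ)=(0.132785, -0.041367) → end (x,ẋ)=(-0.247274, -1.945227)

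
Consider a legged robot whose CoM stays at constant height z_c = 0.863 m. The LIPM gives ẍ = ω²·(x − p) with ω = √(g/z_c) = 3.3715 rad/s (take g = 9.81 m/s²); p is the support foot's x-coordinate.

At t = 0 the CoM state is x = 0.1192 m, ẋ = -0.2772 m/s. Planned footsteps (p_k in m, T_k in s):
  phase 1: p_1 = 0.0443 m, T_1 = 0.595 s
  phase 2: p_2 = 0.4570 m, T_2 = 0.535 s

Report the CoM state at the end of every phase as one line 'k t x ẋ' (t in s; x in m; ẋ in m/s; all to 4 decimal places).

phase 1: p=0.0443, T=0.595, ωT=2.006042, cosh=3.784180, sinh=3.649660; start (x,ẋ)=(0.119200, -0.277200) → end (x,ẋ)=(0.027665, -0.127343)
phase 2: p=0.4570, T=0.535, ωT=1.803753, cosh=3.118536, sinh=2.953856; start (x,ẋ)=(0.027665, -0.127343) → end (x,ẋ)=(-0.993464, -4.672837)

1 0.5950 0.0277 -0.1273
2 1.1300 -0.9935 -4.6728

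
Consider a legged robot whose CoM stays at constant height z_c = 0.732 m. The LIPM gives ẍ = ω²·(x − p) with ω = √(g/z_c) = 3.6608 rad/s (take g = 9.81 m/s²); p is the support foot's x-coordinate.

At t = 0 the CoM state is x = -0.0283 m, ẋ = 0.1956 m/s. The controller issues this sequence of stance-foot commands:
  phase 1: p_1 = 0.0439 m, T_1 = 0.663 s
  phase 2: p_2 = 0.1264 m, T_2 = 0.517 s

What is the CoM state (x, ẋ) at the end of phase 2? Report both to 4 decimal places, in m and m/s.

phase 1: p=0.0439, T=0.663, ωT=2.427110, cosh=5.707199, sinh=5.618908; start (x,ẋ)=(-0.028300, 0.195600) → end (x,ẋ)=(-0.067936, -0.368804)
phase 2: p=0.1264, T=0.517, ωT=1.892634, cosh=3.393749, sinh=3.243075; start (x,ẋ)=(-0.067936, -0.368804) → end (x,ẋ)=(-0.859849, -3.558836)

x = -0.8598, ẋ = -3.5588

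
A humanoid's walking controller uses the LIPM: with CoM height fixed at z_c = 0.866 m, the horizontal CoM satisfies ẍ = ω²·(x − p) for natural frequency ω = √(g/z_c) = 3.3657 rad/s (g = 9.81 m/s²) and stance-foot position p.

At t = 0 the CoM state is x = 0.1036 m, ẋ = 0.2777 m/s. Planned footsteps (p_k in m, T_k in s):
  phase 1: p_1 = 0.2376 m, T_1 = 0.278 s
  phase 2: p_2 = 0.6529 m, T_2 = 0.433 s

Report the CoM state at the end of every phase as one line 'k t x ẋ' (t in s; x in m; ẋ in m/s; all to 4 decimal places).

1 0.2780 0.1295 -0.0779
2 0.7110 -0.5789 -3.7539

phase 1: p=0.2376, T=0.278, ωT=0.935665, cosh=1.470616, sinh=1.078291; start (x,ẋ)=(0.103600, 0.277700) → end (x,ẋ)=(0.129506, -0.077923)
phase 2: p=0.6529, T=0.433, ωT=1.457348, cosh=2.263704, sinh=2.030851; start (x,ẋ)=(0.129506, -0.077923) → end (x,ẋ)=(-0.578928, -3.753917)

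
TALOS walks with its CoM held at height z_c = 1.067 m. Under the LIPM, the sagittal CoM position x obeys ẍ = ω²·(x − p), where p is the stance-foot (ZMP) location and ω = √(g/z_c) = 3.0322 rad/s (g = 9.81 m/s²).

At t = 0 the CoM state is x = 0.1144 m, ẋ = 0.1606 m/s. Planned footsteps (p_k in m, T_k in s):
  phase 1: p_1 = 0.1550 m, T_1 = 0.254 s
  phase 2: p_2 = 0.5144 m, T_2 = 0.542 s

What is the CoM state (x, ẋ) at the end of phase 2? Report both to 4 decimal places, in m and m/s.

x = -0.3850, ẋ = -2.4912

phase 1: p=0.1550, T=0.254, ωT=0.770179, cosh=1.311541, sinh=0.848611; start (x,ẋ)=(0.114400, 0.160600) → end (x,ẋ)=(0.146698, 0.106163)
phase 2: p=0.5144, T=0.542, ωT=1.643452, cosh=2.683155, sinh=2.489843; start (x,ẋ)=(0.146698, 0.106163) → end (x,ẋ)=(-0.385027, -2.491188)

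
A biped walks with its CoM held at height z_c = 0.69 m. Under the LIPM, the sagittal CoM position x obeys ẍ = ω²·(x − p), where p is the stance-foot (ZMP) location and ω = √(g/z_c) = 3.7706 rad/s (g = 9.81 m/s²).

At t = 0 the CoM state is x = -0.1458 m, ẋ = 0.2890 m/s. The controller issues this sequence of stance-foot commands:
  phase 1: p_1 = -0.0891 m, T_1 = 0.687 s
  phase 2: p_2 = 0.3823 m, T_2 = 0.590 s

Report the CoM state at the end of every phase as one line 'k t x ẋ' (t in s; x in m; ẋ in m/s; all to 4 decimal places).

phase 1: p=-0.0891, T=0.687, ωT=2.590402, cosh=6.705062, sinh=6.630072; start (x,ẋ)=(-0.145800, 0.289000) → end (x,ẋ)=(0.038889, 0.520300)
phase 2: p=0.3823, T=0.590, ωT=2.224654, cosh=4.679193, sinh=4.571088; start (x,ẋ)=(0.038889, 0.520300) → end (x,ẋ)=(-0.593828, -3.484361)

1 0.6870 0.0389 0.5203
2 1.2770 -0.5938 -3.4844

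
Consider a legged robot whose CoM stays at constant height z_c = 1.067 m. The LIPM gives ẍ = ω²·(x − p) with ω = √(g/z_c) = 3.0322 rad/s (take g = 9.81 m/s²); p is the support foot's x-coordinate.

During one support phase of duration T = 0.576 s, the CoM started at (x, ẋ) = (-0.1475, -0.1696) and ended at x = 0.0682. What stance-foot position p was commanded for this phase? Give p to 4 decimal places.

ωT = 3.0322·0.576 = 1.746547; cosh(ωT) = 2.954571, sinh(ωT) = 2.780196
x(T) = p + (x₀−p)·cosh(ωT) + (ẋ₀/ω)·sinh(ωT) ⇒ p·(1 − cosh) = x(T) − x₀·cosh − (ẋ₀/ω)·sinh
numerator   = 0.0682 − (-0.1475)·2.954571 − (-0.1696/3.0322)·2.780196 = 0.659504
denominator = 1 − 2.954571 = -1.954571
p = 0.659504 / -1.954571 = -0.3374

p = -0.3374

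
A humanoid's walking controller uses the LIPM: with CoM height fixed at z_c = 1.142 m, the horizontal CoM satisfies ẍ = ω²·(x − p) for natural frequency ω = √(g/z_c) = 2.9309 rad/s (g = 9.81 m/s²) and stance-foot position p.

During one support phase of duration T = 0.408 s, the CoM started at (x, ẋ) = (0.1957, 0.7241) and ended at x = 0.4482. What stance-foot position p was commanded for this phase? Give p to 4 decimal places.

p = 0.3431

ωT = 2.9309·0.408 = 1.195807; cosh(ωT) = 1.804343, sinh(ωT) = 1.501883
x(T) = p + (x₀−p)·cosh(ωT) + (ẋ₀/ω)·sinh(ωT) ⇒ p·(1 − cosh) = x(T) − x₀·cosh − (ẋ₀/ω)·sinh
numerator   = 0.4482 − (0.1957)·1.804343 − (0.7241/2.9309)·1.501883 = -0.275961
denominator = 1 − 1.804343 = -0.804343
p = -0.275961 / -0.804343 = 0.3431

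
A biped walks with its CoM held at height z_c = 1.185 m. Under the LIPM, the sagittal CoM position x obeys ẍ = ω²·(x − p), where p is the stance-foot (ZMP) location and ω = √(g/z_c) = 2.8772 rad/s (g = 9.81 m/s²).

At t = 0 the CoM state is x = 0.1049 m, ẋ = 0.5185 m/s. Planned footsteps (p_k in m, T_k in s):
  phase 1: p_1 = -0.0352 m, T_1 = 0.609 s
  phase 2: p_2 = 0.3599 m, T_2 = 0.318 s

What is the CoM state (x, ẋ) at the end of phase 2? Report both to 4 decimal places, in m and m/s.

phase 1: p=-0.0352, T=0.609, ωT=1.752215, cosh=2.970376, sinh=2.796986; start (x,ẋ)=(0.104900, 0.518500) → end (x,ẋ)=(0.884994, 2.667593)
phase 2: p=0.3599, T=0.318, ωT=0.914950, cosh=1.448593, sinh=1.048056; start (x,ẋ)=(0.884994, 2.667593) → end (x,ẋ)=(2.092252, 5.447662)

x = 2.0923, ẋ = 5.4477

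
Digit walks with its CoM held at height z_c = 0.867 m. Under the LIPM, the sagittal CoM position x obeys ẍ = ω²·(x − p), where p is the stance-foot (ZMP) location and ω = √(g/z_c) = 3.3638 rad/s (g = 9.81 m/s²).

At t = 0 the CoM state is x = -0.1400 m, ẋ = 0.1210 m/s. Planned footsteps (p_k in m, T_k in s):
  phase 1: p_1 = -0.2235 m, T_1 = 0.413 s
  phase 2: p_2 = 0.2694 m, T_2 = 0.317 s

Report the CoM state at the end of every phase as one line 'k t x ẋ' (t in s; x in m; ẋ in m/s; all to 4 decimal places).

1 0.4130 0.0221 0.7862
2 0.7300 0.1668 0.2121

phase 1: p=-0.2235, T=0.413, ωT=1.389249, cosh=2.130550, sinh=1.881288; start (x,ẋ)=(-0.140000, 0.121000) → end (x,ẋ)=(0.022073, 0.786208)
phase 2: p=0.2694, T=0.317, ωT=1.066325, cosh=1.624478, sinh=1.280206; start (x,ẋ)=(0.022073, 0.786208) → end (x,ẋ)=(0.166841, 0.212099)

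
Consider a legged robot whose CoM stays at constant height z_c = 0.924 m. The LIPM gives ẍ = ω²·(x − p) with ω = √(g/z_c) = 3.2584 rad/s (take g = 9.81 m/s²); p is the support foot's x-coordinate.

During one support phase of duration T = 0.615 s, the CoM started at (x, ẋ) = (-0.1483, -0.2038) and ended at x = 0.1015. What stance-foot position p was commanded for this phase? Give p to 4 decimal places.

p = -0.3203

ωT = 3.2584·0.615 = 2.003916; cosh(ωT) = 3.776427, sinh(ωT) = 3.641621
x(T) = p + (x₀−p)·cosh(ωT) + (ẋ₀/ω)·sinh(ωT) ⇒ p·(1 − cosh) = x(T) − x₀·cosh − (ẋ₀/ω)·sinh
numerator   = 0.1015 − (-0.1483)·3.776427 − (-0.2038/3.2584)·3.641621 = 0.889313
denominator = 1 − 3.776427 = -2.776427
p = 0.889313 / -2.776427 = -0.3203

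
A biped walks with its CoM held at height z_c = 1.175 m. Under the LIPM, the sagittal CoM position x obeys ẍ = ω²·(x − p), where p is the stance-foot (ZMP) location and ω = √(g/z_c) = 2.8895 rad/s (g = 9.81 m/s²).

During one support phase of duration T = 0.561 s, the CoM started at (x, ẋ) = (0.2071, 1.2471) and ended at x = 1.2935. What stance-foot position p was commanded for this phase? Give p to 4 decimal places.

ωT = 2.8895·0.561 = 1.621010; cosh(ωT) = 2.627947, sinh(ωT) = 2.430247
x(T) = p + (x₀−p)·cosh(ωT) + (ẋ₀/ω)·sinh(ωT) ⇒ p·(1 − cosh) = x(T) − x₀·cosh − (ẋ₀/ω)·sinh
numerator   = 1.2935 − (0.2071)·2.627947 − (1.2471/2.8895)·2.430247 = -0.299636
denominator = 1 − 2.627947 = -1.627947
p = -0.299636 / -1.627947 = 0.1841

p = 0.1841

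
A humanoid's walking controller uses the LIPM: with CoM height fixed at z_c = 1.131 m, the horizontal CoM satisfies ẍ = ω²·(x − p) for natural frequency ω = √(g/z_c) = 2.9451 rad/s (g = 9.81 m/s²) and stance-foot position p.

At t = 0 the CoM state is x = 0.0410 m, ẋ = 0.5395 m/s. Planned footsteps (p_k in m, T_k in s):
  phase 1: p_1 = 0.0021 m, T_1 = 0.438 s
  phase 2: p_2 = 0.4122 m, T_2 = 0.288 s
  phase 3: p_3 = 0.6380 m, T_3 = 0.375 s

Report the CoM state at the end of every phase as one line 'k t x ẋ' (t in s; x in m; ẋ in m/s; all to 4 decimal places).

1 0.4380 0.3856 1.2465
2 0.7260 0.7791 1.6477
3 1.1010 1.6256 3.3170

phase 1: p=0.0021, T=0.438, ωT=1.289954, cosh=1.953951, sinh=1.678668; start (x,ẋ)=(0.041000, 0.539500) → end (x,ẋ)=(0.385616, 1.246472)
phase 2: p=0.4122, T=0.288, ωT=0.848189, cosh=1.381801, sinh=0.953612; start (x,ẋ)=(0.385616, 1.246472) → end (x,ẋ)=(0.779070, 1.647718)
phase 3: p=0.6380, T=0.375, ωT=1.104413, cosh=1.674428, sinh=1.343023; start (x,ẋ)=(0.779070, 1.647718) → end (x,ẋ)=(1.625602, 3.316963)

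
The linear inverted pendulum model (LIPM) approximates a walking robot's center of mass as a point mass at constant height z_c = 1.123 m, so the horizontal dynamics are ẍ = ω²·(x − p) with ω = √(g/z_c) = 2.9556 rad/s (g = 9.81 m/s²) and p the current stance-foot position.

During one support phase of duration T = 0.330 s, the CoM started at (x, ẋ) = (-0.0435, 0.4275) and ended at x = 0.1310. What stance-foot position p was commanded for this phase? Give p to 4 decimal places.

p = -0.0629

ωT = 2.9556·0.330 = 0.975348; cosh(ωT) = 1.514576, sinh(ωT) = 1.137514
x(T) = p + (x₀−p)·cosh(ωT) + (ẋ₀/ω)·sinh(ωT) ⇒ p·(1 − cosh) = x(T) − x₀·cosh − (ẋ₀/ω)·sinh
numerator   = 0.1310 − (-0.0435)·1.514576 − (0.4275/2.9556)·1.137514 = 0.032353
denominator = 1 − 1.514576 = -0.514576
p = 0.032353 / -0.514576 = -0.0629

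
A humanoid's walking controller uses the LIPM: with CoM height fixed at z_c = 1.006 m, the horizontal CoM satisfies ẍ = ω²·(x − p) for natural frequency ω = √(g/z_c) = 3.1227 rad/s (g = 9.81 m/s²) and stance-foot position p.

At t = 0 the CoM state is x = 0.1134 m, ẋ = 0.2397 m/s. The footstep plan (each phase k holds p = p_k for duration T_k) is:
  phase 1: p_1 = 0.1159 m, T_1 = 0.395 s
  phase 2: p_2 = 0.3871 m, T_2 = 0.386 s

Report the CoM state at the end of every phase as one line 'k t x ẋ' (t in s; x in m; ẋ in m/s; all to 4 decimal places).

phase 1: p=0.1159, T=0.395, ωT=1.233467, cosh=1.862195, sinh=1.570914; start (x,ẋ)=(0.113400, 0.239700) → end (x,ẋ)=(0.231829, 0.434105)
phase 2: p=0.3871, T=0.386, ωT=1.205362, cosh=1.818776, sinh=1.519192; start (x,ẋ)=(0.231829, 0.434105) → end (x,ẋ)=(0.315888, 0.052934)

1 0.3950 0.2318 0.4341
2 0.7810 0.3159 0.0529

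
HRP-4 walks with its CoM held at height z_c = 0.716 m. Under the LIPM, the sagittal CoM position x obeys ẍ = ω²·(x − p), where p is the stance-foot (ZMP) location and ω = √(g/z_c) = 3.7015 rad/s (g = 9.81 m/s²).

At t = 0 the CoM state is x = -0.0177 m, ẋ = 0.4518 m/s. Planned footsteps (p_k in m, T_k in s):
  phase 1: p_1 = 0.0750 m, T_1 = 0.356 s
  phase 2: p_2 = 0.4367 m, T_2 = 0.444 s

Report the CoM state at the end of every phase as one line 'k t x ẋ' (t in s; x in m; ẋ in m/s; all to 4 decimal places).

phase 1: p=0.0750, T=0.356, ωT=1.317734, cosh=2.001345, sinh=1.733604; start (x,ẋ)=(-0.017700, 0.451800) → end (x,ẋ)=(0.101077, 0.309358)
phase 2: p=0.4367, T=0.444, ωT=1.643466, cosh=2.683189, sinh=2.489880; start (x,ẋ)=(0.101077, 0.309358) → end (x,ẋ)=(-0.255746, -2.263137)

1 0.3560 0.1011 0.3094
2 0.8000 -0.2557 -2.2631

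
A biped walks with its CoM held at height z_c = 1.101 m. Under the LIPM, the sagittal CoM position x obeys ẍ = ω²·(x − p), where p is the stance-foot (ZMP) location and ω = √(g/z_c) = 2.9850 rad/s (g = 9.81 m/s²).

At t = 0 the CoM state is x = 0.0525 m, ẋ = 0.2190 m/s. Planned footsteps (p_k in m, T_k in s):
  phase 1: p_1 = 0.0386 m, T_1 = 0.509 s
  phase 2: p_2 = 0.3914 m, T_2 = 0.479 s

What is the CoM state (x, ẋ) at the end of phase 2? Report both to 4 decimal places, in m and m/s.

x = 0.4436, ẋ = 0.4172

phase 1: p=0.0386, T=0.509, ωT=1.519365, cosh=2.394087, sinh=2.175236; start (x,ẋ)=(0.052500, 0.219000) → end (x,ẋ)=(0.231468, 0.614559)
phase 2: p=0.3914, T=0.479, ωT=1.429815, cosh=2.208640, sinh=1.969287; start (x,ẋ)=(0.231468, 0.614559) → end (x,ẋ)=(0.443609, 0.417207)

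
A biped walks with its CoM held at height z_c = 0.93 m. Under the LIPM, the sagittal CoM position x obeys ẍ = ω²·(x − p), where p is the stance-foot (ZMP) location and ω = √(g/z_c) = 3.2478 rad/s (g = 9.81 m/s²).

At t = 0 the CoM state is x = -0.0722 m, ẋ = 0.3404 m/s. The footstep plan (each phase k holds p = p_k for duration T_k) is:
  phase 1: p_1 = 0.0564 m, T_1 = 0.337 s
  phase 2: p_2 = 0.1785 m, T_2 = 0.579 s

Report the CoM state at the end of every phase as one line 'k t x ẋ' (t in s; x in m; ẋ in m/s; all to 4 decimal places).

phase 1: p=0.0564, T=0.337, ωT=1.094509, cosh=1.661209, sinh=1.326505; start (x,ẋ)=(-0.072200, 0.340400) → end (x,ẋ)=(-0.018201, 0.011438)
phase 2: p=0.1785, T=0.579, ωT=1.880476, cosh=3.354572, sinh=3.202054; start (x,ẋ)=(-0.018201, 0.011438) → end (x,ẋ)=(-0.470072, -2.007251)

1 0.3370 -0.0182 0.0114
2 0.9160 -0.4701 -2.0073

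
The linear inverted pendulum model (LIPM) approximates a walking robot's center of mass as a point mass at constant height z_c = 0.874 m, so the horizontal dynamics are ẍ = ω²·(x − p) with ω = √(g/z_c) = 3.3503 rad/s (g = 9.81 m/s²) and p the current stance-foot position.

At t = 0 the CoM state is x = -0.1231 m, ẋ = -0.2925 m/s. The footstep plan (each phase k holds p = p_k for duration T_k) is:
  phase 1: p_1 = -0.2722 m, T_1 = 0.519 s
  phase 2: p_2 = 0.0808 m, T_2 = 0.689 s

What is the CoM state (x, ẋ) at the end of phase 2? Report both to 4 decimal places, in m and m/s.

phase 1: p=-0.2722, T=0.519, ωT=1.738806, cosh=2.933137, sinh=2.757406; start (x,ẋ)=(-0.123100, -0.292500) → end (x,ẋ)=(-0.075606, 0.519464)
phase 2: p=0.0808, T=0.689, ωT=2.308357, cosh=5.078654, sinh=4.979229; start (x,ẋ)=(-0.075606, 0.519464) → end (x,ẋ)=(0.058496, 0.029020)

x = 0.0585, ẋ = 0.0290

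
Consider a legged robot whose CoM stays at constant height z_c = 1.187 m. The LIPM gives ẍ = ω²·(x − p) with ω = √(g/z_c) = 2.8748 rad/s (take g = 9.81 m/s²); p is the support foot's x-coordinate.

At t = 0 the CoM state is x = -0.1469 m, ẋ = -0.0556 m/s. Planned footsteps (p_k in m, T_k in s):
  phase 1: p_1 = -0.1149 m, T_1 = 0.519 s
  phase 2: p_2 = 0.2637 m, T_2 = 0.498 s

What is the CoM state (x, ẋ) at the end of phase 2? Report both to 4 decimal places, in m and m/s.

phase 1: p=-0.1149, T=0.519, ωT=1.492021, cosh=2.335495, sinh=2.110578; start (x,ẋ)=(-0.146900, -0.055600) → end (x,ẋ)=(-0.230455, -0.324013)
phase 2: p=0.2637, T=0.498, ωT=1.431650, cosh=2.212258, sinh=1.973344; start (x,ẋ)=(-0.230455, -0.324013) → end (x,ẋ)=(-1.051911, -3.520129)

x = -1.0519, ẋ = -3.5201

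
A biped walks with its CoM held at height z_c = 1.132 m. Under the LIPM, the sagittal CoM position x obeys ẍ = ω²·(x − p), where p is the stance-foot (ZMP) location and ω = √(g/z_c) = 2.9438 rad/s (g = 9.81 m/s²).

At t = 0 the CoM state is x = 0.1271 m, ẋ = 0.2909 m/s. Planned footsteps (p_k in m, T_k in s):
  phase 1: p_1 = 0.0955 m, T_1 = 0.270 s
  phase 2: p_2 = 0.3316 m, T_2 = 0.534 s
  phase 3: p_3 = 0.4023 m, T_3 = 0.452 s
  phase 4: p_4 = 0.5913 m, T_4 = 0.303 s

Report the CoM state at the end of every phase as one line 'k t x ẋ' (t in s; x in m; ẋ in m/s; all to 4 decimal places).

phase 1: p=0.0955, T=0.270, ωT=0.794826, cosh=1.332858, sinh=0.881198; start (x,ẋ)=(0.127100, 0.290900) → end (x,ẋ)=(0.224696, 0.469701)
phase 2: p=0.3316, T=0.534, ωT=1.571989, cosh=2.511925, sinh=2.304294; start (x,ẋ)=(0.224696, 0.469701) → end (x,ẋ)=(0.430730, 0.454686)
phase 3: p=0.4023, T=0.452, ωT=1.330598, cosh=2.023811, sinh=1.759492; start (x,ẋ)=(0.430730, 0.454686) → end (x,ẋ)=(0.731600, 1.067455)
phase 4: p=0.5913, T=0.303, ωT=0.891971, cosh=1.424891, sinh=1.015044; start (x,ẋ)=(0.731600, 1.067455) → end (x,ẋ)=(1.159279, 1.940236)

1 0.2700 0.2247 0.4697
2 0.8040 0.4307 0.4547
3 1.2560 0.7316 1.0675
4 1.5590 1.1593 1.9402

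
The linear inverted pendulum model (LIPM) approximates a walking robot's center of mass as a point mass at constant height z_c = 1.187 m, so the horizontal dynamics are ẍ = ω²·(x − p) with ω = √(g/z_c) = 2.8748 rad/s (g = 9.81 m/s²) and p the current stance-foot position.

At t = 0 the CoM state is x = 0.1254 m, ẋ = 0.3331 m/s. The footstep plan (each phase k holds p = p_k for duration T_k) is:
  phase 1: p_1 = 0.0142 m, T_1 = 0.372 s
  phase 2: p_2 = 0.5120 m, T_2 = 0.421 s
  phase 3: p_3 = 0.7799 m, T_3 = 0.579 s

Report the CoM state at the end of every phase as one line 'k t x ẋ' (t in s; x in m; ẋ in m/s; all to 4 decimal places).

phase 1: p=0.0142, T=0.372, ωT=1.069426, cosh=1.628455, sinh=1.285250; start (x,ẋ)=(0.125400, 0.333100) → end (x,ẋ)=(0.344205, 0.953304)
phase 2: p=0.5120, T=0.421, ωT=1.210291, cosh=1.826285, sinh=1.528175; start (x,ẋ)=(0.344205, 0.953304) → end (x,ẋ)=(0.712312, 1.003848)
phase 3: p=0.7799, T=0.579, ωT=1.664509, cosh=2.736182, sinh=2.546898; start (x,ẋ)=(0.712312, 1.003848) → end (x,ẋ)=(1.484315, 2.251842)

1 0.3720 0.3442 0.9533
2 0.7930 0.7123 1.0038
3 1.3720 1.4843 2.2518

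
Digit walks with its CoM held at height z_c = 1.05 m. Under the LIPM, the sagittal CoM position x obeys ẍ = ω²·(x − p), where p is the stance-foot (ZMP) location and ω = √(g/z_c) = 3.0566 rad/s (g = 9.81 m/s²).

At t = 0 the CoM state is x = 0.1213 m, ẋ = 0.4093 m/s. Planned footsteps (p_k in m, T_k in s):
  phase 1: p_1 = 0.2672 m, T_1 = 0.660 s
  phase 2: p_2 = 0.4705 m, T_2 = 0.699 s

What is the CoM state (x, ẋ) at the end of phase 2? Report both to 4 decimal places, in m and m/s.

phase 1: p=0.2672, T=0.660, ωT=2.017356, cosh=3.825713, sinh=3.692707; start (x,ẋ)=(0.121300, 0.409300) → end (x,ẋ)=(0.203508, -0.080927)
phase 2: p=0.4705, T=0.699, ωT=2.136563, cosh=4.294169, sinh=4.176109; start (x,ẋ)=(0.203508, -0.080927) → end (x,ẋ)=(-0.786579, -3.755594)

x = -0.7866, ẋ = -3.7556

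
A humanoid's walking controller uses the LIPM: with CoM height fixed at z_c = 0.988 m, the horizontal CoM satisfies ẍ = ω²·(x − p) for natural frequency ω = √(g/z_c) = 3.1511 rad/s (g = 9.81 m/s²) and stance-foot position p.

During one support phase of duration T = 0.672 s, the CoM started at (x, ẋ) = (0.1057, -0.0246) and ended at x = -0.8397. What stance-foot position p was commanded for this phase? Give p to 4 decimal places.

ωT = 3.1511·0.672 = 2.117539; cosh(ωT) = 4.215494, sinh(ωT) = 4.095167
x(T) = p + (x₀−p)·cosh(ωT) + (ẋ₀/ω)·sinh(ωT) ⇒ p·(1 − cosh) = x(T) − x₀·cosh − (ẋ₀/ω)·sinh
numerator   = -0.8397 − (0.1057)·4.215494 − (-0.0246/3.1511)·4.095167 = -1.253308
denominator = 1 − 4.215494 = -3.215494
p = -1.253308 / -3.215494 = 0.3898

p = 0.3898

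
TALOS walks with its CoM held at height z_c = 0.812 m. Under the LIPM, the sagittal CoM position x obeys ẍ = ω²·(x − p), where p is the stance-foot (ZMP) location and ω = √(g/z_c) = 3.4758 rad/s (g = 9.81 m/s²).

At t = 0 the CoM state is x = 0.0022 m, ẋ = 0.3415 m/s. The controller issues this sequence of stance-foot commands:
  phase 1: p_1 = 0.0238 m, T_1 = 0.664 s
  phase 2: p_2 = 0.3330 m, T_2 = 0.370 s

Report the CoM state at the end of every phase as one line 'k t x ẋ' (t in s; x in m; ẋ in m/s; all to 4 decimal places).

1 0.6640 0.4031 1.3600
2 1.0340 1.1234 3.0559

phase 1: p=0.0238, T=0.664, ωT=2.307931, cosh=5.076536, sinh=4.977069; start (x,ẋ)=(0.002200, 0.341500) → end (x,ẋ)=(0.403148, 1.359972)
phase 2: p=0.3330, T=0.370, ωT=1.286046, cosh=1.947406, sinh=1.671045; start (x,ẋ)=(0.403148, 1.359972) → end (x,ẋ)=(1.123434, 3.055851)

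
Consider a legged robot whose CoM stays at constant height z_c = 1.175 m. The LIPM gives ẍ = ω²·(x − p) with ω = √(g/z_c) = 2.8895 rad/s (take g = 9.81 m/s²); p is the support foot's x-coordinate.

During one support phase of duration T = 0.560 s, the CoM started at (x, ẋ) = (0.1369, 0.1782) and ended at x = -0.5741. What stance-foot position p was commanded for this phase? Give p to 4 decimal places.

ωT = 2.8895·0.560 = 1.618120; cosh(ωT) = 2.620935, sinh(ωT) = 2.422664
x(T) = p + (x₀−p)·cosh(ωT) + (ẋ₀/ω)·sinh(ωT) ⇒ p·(1 − cosh) = x(T) − x₀·cosh − (ẋ₀/ω)·sinh
numerator   = -0.5741 − (0.1369)·2.620935 − (0.1782/2.8895)·2.422664 = -1.082316
denominator = 1 − 2.620935 = -1.620935
p = -1.082316 / -1.620935 = 0.6677

p = 0.6677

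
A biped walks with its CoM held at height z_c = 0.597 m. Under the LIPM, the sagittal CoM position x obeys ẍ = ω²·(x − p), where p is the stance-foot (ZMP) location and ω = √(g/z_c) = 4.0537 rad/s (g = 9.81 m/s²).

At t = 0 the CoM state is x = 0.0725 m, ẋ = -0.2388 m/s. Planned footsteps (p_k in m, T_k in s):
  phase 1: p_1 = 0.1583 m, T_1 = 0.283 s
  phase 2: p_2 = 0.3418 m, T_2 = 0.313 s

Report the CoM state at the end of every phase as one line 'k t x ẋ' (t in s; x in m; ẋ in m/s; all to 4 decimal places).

phase 1: p=0.1583, T=0.283, ωT=1.147197, cosh=1.733439, sinh=1.415914; start (x,ẋ)=(0.072500, -0.238800) → end (x,ẋ)=(-0.073839, -0.906411)
phase 2: p=0.3418, T=0.313, ωT=1.268808, cosh=1.918889, sinh=1.637722; start (x,ẋ)=(-0.073839, -0.906411) → end (x,ẋ)=(-0.821962, -4.498662)

1 0.2830 -0.0738 -0.9064
2 0.5960 -0.8220 -4.4987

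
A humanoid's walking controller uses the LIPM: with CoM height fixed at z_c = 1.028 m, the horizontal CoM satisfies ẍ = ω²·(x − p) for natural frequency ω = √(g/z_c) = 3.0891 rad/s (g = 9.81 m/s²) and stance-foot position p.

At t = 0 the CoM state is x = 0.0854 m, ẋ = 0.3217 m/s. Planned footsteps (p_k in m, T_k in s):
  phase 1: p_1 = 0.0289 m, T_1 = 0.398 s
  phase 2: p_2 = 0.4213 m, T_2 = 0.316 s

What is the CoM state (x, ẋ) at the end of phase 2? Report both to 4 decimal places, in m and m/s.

phase 1: p=0.0289, T=0.398, ωT=1.229462, cosh=1.855919, sinh=1.563469; start (x,ẋ)=(0.085400, 0.321700) → end (x,ẋ)=(0.296580, 0.869928)
phase 2: p=0.4213, T=0.316, ωT=0.976156, cosh=1.515495, sinh=1.138738; start (x,ẋ)=(0.296580, 0.869928) → end (x,ẋ)=(0.552970, 0.879646)

x = 0.5530, ẋ = 0.8796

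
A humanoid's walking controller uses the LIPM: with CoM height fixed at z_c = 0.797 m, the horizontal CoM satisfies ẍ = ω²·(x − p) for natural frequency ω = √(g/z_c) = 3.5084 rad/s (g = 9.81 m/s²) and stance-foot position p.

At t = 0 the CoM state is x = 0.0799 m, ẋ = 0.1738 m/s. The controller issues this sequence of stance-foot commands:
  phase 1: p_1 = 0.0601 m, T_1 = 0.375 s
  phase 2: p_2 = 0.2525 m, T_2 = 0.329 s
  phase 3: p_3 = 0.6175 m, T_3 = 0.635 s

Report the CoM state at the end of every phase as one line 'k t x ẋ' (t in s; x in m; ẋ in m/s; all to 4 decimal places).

phase 1: p=0.0601, T=0.375, ωT=1.315650, cosh=1.997736, sinh=1.729436; start (x,ẋ)=(0.079900, 0.173800) → end (x,ẋ)=(0.185328, 0.467344)
phase 2: p=0.2525, T=0.329, ωT=1.154264, cosh=1.743488, sinh=1.428199; start (x,ẋ)=(0.185328, 0.467344) → end (x,ẋ)=(0.325634, 0.478233)
phase 3: p=0.6175, T=0.635, ωT=2.227834, cosh=4.693753, sinh=4.585991; start (x,ẋ)=(0.325634, 0.478233) → end (x,ẋ)=(-0.127329, -2.451275)

1 0.3750 0.1853 0.4673
2 0.7040 0.3256 0.4782
3 1.3390 -0.1273 -2.4513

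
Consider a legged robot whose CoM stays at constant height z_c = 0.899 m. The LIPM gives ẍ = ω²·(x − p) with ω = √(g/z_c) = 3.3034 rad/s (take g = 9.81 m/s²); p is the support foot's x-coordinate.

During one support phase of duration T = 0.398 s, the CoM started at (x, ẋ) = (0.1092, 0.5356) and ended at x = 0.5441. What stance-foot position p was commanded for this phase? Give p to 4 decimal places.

ωT = 3.3034·0.398 = 1.314753; cosh(ωT) = 1.996186, sinh(ωT) = 1.727646
x(T) = p + (x₀−p)·cosh(ωT) + (ẋ₀/ω)·sinh(ωT) ⇒ p·(1 − cosh) = x(T) − x₀·cosh − (ẋ₀/ω)·sinh
numerator   = 0.5441 − (0.1092)·1.996186 − (0.5356/3.3034)·1.727646 = 0.046003
denominator = 1 − 1.996186 = -0.996186
p = 0.046003 / -0.996186 = -0.0462

p = -0.0462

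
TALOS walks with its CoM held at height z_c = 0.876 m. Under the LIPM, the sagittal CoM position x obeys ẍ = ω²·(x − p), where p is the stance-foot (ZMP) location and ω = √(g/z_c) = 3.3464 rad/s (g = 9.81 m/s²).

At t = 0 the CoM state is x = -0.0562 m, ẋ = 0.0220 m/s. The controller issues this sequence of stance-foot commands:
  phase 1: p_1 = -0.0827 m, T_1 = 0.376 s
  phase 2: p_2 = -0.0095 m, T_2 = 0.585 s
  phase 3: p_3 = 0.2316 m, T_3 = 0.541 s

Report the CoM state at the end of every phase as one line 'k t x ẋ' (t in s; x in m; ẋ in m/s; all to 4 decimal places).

phase 1: p=-0.0827, T=0.376, ωT=1.258246, cosh=1.901698, sinh=1.617546; start (x,ẋ)=(-0.056200, 0.022000) → end (x,ẋ)=(-0.021671, 0.185281)
phase 2: p=-0.0095, T=0.585, ωT=1.957644, cosh=3.611906, sinh=3.470715; start (x,ẋ)=(-0.021671, 0.185281) → end (x,ẋ)=(0.138704, 0.527859)
phase 3: p=0.2316, T=0.541, ωT=1.810402, cosh=3.138248, sinh=2.974659; start (x,ẋ)=(0.138704, 0.527859) → end (x,ẋ)=(0.409289, 0.731825)

1 0.3760 -0.0217 0.1853
2 0.9610 0.1387 0.5279
3 1.5020 0.4093 0.7318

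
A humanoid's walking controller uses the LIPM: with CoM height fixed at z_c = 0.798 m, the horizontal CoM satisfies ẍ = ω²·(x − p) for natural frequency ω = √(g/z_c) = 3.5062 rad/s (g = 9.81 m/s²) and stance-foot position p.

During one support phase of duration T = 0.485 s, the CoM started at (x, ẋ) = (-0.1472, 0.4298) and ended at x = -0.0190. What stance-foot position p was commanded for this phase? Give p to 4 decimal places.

p = -0.0399

ωT = 3.5062·0.485 = 1.700507; cosh(ωT) = 2.829657, sinh(ωT) = 2.647066
x(T) = p + (x₀−p)·cosh(ωT) + (ẋ₀/ω)·sinh(ωT) ⇒ p·(1 − cosh) = x(T) − x₀·cosh − (ẋ₀/ω)·sinh
numerator   = -0.0190 − (-0.1472)·2.829657 − (0.4298/3.5062)·2.647066 = 0.073041
denominator = 1 − 2.829657 = -1.829657
p = 0.073041 / -1.829657 = -0.0399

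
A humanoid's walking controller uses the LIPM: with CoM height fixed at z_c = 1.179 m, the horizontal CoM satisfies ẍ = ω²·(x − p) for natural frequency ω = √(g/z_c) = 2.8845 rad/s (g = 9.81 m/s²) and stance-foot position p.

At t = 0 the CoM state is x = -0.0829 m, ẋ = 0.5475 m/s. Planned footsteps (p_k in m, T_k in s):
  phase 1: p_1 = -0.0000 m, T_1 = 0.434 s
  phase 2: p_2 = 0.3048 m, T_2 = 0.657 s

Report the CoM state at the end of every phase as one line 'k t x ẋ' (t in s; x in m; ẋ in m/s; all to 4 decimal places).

phase 1: p=-0.0000, T=0.434, ωT=1.251873, cosh=1.891428, sinh=1.605459; start (x,ẋ)=(-0.082900, 0.547500) → end (x,ẋ)=(0.147929, 0.651651)
phase 2: p=0.3048, T=0.657, ωT=1.895117, cosh=3.401812, sinh=3.251511; start (x,ẋ)=(0.147929, 0.651651) → end (x,ẋ)=(0.505719, 0.745504)

1 0.4340 0.1479 0.6517
2 1.0910 0.5057 0.7455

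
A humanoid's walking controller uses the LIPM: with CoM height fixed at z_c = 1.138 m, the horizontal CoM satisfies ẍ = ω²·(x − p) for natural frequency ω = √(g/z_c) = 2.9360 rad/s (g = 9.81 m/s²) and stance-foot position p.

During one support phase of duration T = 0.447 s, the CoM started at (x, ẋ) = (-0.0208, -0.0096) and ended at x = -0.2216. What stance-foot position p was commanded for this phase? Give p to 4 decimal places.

ωT = 2.9360·0.447 = 1.312392; cosh(ωT) = 1.992112, sinh(ωT) = 1.722937
x(T) = p + (x₀−p)·cosh(ωT) + (ẋ₀/ω)·sinh(ωT) ⇒ p·(1 − cosh) = x(T) − x₀·cosh − (ẋ₀/ω)·sinh
numerator   = -0.2216 − (-0.0208)·1.992112 − (-0.0096/2.9360)·1.722937 = -0.174530
denominator = 1 − 1.992112 = -0.992112
p = -0.174530 / -0.992112 = 0.1759

p = 0.1759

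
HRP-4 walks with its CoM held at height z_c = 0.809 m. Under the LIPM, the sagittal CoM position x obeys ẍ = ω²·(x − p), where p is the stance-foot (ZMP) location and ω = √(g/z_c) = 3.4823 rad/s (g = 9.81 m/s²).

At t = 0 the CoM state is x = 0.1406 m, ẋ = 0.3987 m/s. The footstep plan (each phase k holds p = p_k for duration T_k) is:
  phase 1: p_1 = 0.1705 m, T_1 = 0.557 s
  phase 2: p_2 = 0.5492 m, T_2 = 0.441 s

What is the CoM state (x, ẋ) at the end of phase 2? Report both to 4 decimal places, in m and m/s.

phase 1: p=0.1705, T=0.557, ωT=1.939641, cosh=3.550005, sinh=3.406249; start (x,ẋ)=(0.140600, 0.398700) → end (x,ẋ)=(0.454348, 1.060726)
phase 2: p=0.5492, T=0.441, ωT=1.535694, cosh=2.429928, sinh=2.214621; start (x,ẋ)=(0.454348, 1.060726) → end (x,ẋ)=(0.993300, 1.845987)

x = 0.9933, ẋ = 1.8460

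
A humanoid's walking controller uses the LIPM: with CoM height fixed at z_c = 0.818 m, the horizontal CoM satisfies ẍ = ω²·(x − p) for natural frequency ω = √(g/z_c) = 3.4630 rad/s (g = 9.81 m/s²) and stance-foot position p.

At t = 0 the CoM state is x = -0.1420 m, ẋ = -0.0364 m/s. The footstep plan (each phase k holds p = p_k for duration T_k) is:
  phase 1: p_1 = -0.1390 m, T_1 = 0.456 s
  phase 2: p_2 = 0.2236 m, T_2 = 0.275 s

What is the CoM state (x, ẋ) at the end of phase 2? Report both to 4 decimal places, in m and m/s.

phase 1: p=-0.1390, T=0.456, ωT=1.579128, cosh=2.528439, sinh=2.322285; start (x,ẋ)=(-0.142000, -0.036400) → end (x,ẋ)=(-0.170995, -0.116161)
phase 2: p=0.2236, T=0.275, ωT=0.952325, cosh=1.488786, sinh=1.102943; start (x,ẋ)=(-0.170995, -0.116161) → end (x,ẋ)=(-0.400864, -1.680092)

x = -0.4009, ẋ = -1.6801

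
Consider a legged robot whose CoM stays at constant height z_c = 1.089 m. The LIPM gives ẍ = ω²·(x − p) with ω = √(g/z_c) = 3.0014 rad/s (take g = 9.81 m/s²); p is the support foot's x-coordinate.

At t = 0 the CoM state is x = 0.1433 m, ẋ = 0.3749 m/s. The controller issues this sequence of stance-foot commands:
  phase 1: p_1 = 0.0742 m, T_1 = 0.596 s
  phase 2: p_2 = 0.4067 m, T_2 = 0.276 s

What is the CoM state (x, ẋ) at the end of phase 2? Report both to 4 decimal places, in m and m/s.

x = 1.2801, ẋ = 3.0696

phase 1: p=0.0742, T=0.596, ωT=1.788834, cosh=3.074815, sinh=2.907660; start (x,ẋ)=(0.143300, 0.374900) → end (x,ẋ)=(0.649861, 1.755787)
phase 2: p=0.4067, T=0.276, ωT=0.828386, cosh=1.363187, sinh=0.926434; start (x,ẋ)=(0.649861, 1.755787) → end (x,ẋ)=(1.280128, 3.069600)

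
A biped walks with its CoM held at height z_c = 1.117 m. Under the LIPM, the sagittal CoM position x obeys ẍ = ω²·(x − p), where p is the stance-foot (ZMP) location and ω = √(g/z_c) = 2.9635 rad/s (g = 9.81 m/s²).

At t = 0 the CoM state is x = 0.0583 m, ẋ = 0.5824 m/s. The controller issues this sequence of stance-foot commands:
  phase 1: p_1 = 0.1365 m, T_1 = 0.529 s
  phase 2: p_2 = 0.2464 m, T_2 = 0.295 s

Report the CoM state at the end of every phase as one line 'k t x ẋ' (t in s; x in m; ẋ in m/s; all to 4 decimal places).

phase 1: p=0.1365, T=0.529, ωT=1.567692, cosh=2.502045, sinh=2.293519; start (x,ẋ)=(0.058300, 0.582400) → end (x,ẋ)=(0.391573, 0.925678)
phase 2: p=0.2464, T=0.295, ωT=0.874232, cosh=1.407108, sinh=0.989926; start (x,ẋ)=(0.391573, 0.925678) → end (x,ẋ)=(0.759887, 1.728414)

1 0.5290 0.3916 0.9257
2 0.8240 0.7599 1.7284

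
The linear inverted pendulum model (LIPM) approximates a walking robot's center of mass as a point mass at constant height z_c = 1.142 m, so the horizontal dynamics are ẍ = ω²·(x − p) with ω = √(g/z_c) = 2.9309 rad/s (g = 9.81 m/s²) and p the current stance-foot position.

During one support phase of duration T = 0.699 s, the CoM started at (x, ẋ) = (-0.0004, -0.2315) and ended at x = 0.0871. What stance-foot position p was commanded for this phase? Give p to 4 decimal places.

ωT = 2.9309·0.699 = 2.048699; cosh(ωT) = 3.943352, sinh(ωT) = 3.814450
x(T) = p + (x₀−p)·cosh(ωT) + (ẋ₀/ω)·sinh(ωT) ⇒ p·(1 − cosh) = x(T) − x₀·cosh − (ẋ₀/ω)·sinh
numerator   = 0.0871 − (-0.0004)·3.943352 − (-0.2315/2.9309)·3.814450 = 0.389965
denominator = 1 − 3.943352 = -2.943352
p = 0.389965 / -2.943352 = -0.1325

p = -0.1325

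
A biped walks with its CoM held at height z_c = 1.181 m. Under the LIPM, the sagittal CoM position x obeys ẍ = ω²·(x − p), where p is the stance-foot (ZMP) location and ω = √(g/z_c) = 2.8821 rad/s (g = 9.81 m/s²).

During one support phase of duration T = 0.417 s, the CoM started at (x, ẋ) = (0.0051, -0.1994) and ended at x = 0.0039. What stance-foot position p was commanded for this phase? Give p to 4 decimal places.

ωT = 2.8821·0.417 = 1.201836; cosh(ωT) = 1.813430, sinh(ωT) = 1.512788
x(T) = p + (x₀−p)·cosh(ωT) + (ẋ₀/ω)·sinh(ωT) ⇒ p·(1 − cosh) = x(T) − x₀·cosh − (ẋ₀/ω)·sinh
numerator   = 0.0039 − (0.0051)·1.813430 − (-0.1994/2.8821)·1.512788 = 0.099315
denominator = 1 − 1.813430 = -0.813430
p = 0.099315 / -0.813430 = -0.1221

p = -0.1221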